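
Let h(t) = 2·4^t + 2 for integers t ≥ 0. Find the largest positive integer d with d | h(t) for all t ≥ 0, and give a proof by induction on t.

Computing the first values: h(0) = 4 and h(1) = 10; gcd(4, 10) = 2, so d ≤ 2.
We prove 2 | 2·4^t + 2 for all t ≥ 0 by induction on t.
For the base case t = 0: h(0) = 4 = 2·(2), so 2 | h(0).
For the inductive step, assume it holds for an arbitrary j ≥ 0, i.e. 2 | h(j). Then
h(j+1) = 2·4^(j+1) + 2 = 4·(2·4^j + 2) - 6 = 4·h(j) - 6. The first term is divisible by 2 by the inductive hypothesis, and -6 is divisible by 2. Hence 2 | h(j+1).
By induction, the statement is established for all t ≥ 0.
Therefore the largest such d is 2.

d = 2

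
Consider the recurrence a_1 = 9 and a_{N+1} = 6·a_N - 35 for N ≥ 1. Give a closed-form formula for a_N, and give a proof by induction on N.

a_N = 2·6^(N - 1) + 7

Computing the first terms: a_1 = 9, a_2 = 19, a_3 = 79. This suggests a_N = 2·6^(N - 1) + 7.
For the base case N = 1: the formula gives 9 = 9 = a_1.
Inductive step: suppose the statement holds for some p ≥ 1, so a_p = 2·6^(p - 1) + 7.
Then a_{p+1} = 6·a_p - 35 = 6·(2·6^(p - 1) + 7) - 35 = 2·6^p + 7 = 2·6^((p+1) - 1) + 7,
which is the claimed formula at N = p+1.
By the principle of mathematical induction, the result holds for all N ≥ 1.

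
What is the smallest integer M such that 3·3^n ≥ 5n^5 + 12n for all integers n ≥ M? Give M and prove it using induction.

M = 12

At n = 11: 531441 < 805387, so the inequality fails and M ≥ 12. We prove 3·3^n ≥ 5n^5 + 12n for all n ≥ 12.
For the base case n = 12: 3·3^n = 1594323 and 5n^5 + 12n = 1244304, so 1594323 ≥ 1244304.
For the inductive step, assume it holds for an arbitrary i ≥ 12, so 3·3^i ≥ 5i^5 + 12i.
Then 3·3^(i + 1) = 3·(3·3^i) ≥ 3·(5i^5 + 12i).
Also, for i ≥ 12 we have 3·(5i^5 + 12i) ≥ 5(i+1)^5 + 12(i+1), since 3·(5i^5 + 12i) − (5(i+1)^5 + 12(i+1)) = 10i^5 - 25i^4 - 50i^3 - 50i^2 - i - 17, which is nonnegative for all i ≥ 12.
Combining, 3·3^(i + 1) ≥ 5(i+1)^5 + 12(i+1).
Hence, by induction on n, the claim holds for every n ≥ 12.
Hence the smallest such M is 12.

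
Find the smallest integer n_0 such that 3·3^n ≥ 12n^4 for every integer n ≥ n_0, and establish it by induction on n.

n_0 = 10

At n = 9: 59049 < 78732, so the inequality fails and n_0 ≥ 10. We prove 3·3^n ≥ 12n^4 for all n ≥ 10.
When n = 10: 3·3^n = 177147 and 12n^4 = 120000, so 177147 ≥ 120000.
Inductive step: suppose the statement holds for some i ≥ 10, so 3·3^i ≥ 12i^4.
Then 3·3^(i + 1) = 3·(3·3^i) ≥ 3·(12i^4).
Also, for i ≥ 10 we have 3·(12i^4) ≥ 12(i+1)^4, since 3 ≥ (1 + 1/i)^4 for all i ≥ 10.
Combining, 3·3^(i + 1) ≥ 12(i+1)^4.
By the principle of mathematical induction, the result holds for all n ≥ 10.
Hence the smallest such n_0 is 10.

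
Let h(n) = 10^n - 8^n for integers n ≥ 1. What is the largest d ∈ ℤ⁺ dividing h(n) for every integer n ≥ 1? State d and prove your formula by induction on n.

d = 2

Computing the first values: h(1) = 2 and h(2) = 36; gcd(2, 36) = 2, so d ≤ 2.
We prove 2 | 10^n - 8^n for all n ≥ 1 by induction on n.
When n = 1: h(1) = 2 = 2·(1), so 2 | h(1).
Inductive step: assume the claim holds for n = m, i.e. 2 | h(m). Then
10^{m+1} − 8^{m+1} = 10·10^m − 8·8^m = 10·(10^m − 8^m) + (2)·8^m. The first term is divisible by 2 by the inductive hypothesis, and the second term (2)·8^m is divisible by 2 since 2 | 2. Hence 2 | h(m+1).
Hence, by induction on n, the claim holds for every n ≥ 1.
Therefore the largest such d is 2.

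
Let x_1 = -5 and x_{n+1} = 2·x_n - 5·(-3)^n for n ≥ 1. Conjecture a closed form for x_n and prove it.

x_n = (-3)^n - 2^n

Computing the first terms: x_1 = -5, x_2 = 5, x_3 = -35. This suggests x_n = (-3)^n - 2^n.
For the base case n = 1: the formula gives -5 = -5 = x_1.
Suppose the result is true for n = r, so x_r = (-3)^r - 2^r.
Then x_{r+1} = 2·x_r - 5·(-3)^r = 2·((-3)^r - 2^r) - 5·(-3)^r = (-3)^(r + 1) - 2^(r + 1),
which is the claimed formula at n = r+1.
Hence, by induction on n, the claim holds for every n ≥ 1.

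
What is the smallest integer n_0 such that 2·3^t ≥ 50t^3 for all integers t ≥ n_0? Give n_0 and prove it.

At t = 8: 13122 < 25600, so the inequality fails and n_0 ≥ 9. We prove 2·3^t ≥ 50t^3 for all t ≥ 9.
When t = 9: 2·3^t = 39366 and 50t^3 = 36450, so 39366 ≥ 36450.
Suppose the result is true for t = k, so 2·3^k ≥ 50k^3.
Then 2·3^(k + 1) = 3·(2·3^k) ≥ 3·(50k^3).
Also, for k ≥ 9 we have 3·(50k^3) ≥ 50(k+1)^3, since 3 ≥ (1 + 1/k)^3 for all k ≥ 9.
Combining, 2·3^(k + 1) ≥ 50(k+1)^3.
This completes the induction.
Hence the smallest such n_0 is 9.

n_0 = 9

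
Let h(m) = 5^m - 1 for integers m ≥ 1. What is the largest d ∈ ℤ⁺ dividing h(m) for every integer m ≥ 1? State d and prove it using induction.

Computing the first values: h(1) = 4 and h(2) = 24; gcd(4, 24) = 4, so d ≤ 4.
We prove 4 | 5^m - 1 for all m ≥ 1 by induction on m.
Base step (m = 1): h(1) = 4 = 4·(1), so 4 | h(1).
Inductive step: suppose the statement holds for some k ≥ 1, i.e. 4 | h(k). Then
5^{k+1} − 1^{k+1} = 5·5^k − 1·1^k = 5·(5^k − 1^k) + (4)·1^k. The first term is divisible by 4 by the inductive hypothesis, and the second term (4)·1^k is divisible by 4 since 4 | 4. Hence 4 | h(k+1).
By induction, the statement is established for all m ≥ 1.
Therefore the largest such d is 4.

d = 4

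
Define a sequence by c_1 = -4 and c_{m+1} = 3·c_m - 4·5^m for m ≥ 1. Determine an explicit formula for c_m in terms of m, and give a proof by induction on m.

Computing the first terms: c_1 = -4, c_2 = -32, c_3 = -196. This suggests c_m = 2·3^m - 2·5^m.
For the base case m = 1: the formula gives -4 = -4 = c_1.
Inductive step: suppose the statement holds for some r ≥ 1, so c_r = 2·3^r - 2·5^r.
Then c_{r+1} = 3·c_r - 4·5^r = 3·(2·3^r - 2·5^r) - 4·5^r = 2·3^(r + 1) - 2·5^(r + 1),
which is the claimed formula at m = r+1.
Hence, by induction on m, the claim holds for every m ≥ 1.

c_m = 2·3^m - 2·5^m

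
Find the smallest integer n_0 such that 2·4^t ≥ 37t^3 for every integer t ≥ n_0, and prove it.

At t = 5: 2048 < 4625, so the inequality fails and n_0 ≥ 6. We prove 2·4^t ≥ 37t^3 for all t ≥ 6.
Base case (t = 6): 2·4^t = 8192 and 37t^3 = 7992, so 8192 ≥ 7992.
Inductive step: assume the claim holds for t = p, so 2·4^p ≥ 37p^3.
Then 2·4^(p + 1) = 4·(2·4^p) ≥ 4·(37p^3).
Also, for p ≥ 6 we have 4·(37p^3) ≥ 37(p+1)^3, since 4 ≥ (1 + 1/p)^3 for all p ≥ 6.
Combining, 2·4^(p + 1) ≥ 37(p+1)^3.
Hence, by induction on t, the claim holds for every t ≥ 6.
Hence the smallest such n_0 is 6.

n_0 = 6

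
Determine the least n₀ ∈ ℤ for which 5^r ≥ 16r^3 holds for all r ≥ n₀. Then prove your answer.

n₀ = 5

At r = 4: 625 < 1024, so the inequality fails and n₀ ≥ 5. We prove 5^r ≥ 16r^3 for all r ≥ 5.
Base case (r = 5): 5^r = 3125 and 16r^3 = 2000, so 3125 ≥ 2000.
For the inductive step, assume it holds for an arbitrary k ≥ 5, so 5^k ≥ 16k^3.
Then 5^(k + 1) = 5·(5^k) ≥ 5·(16k^3).
Also, for k ≥ 5 we have 5·(16k^3) ≥ 16(k+1)^3, since 5 ≥ (1 + 1/k)^3 for all k ≥ 5.
Combining, 5^(k + 1) ≥ 16(k+1)^3.
Hence, by induction on r, the claim holds for every r ≥ 5.
Hence the smallest such n₀ is 5.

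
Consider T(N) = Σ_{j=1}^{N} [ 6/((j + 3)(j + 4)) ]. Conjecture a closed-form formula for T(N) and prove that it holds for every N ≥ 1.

We claim T(N) = 3N/(2(N + 4)) for all N ≥ 1.
Base step (N = 1): T(1) = 3/10, and the closed form gives 3/10. They agree.
Suppose the result is true for N = j, so T(j) = 3j/(2(j + 4)).
Then T(j+1) = T(j) + (6/((j + 4)(j + 5))) = (3j/(2(j + 4))) + (6/((j + 4)(j + 5))).
Simplifying, T(j+1) = 3(j + 1)/(2(j + 5)) = 3(j+1)/(2((j+1) + 4)),
which is the closed form with N = j+1.
Hence, by induction on N, the claim holds for every N ≥ 1.

T(N) = 3N/(2(N + 4))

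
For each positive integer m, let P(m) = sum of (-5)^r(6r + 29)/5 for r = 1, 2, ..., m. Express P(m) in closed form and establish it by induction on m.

P(m) = (-5)^m(m + 5) - 5

We claim P(m) = (-5)^m(m + 5) - 5 for all m ≥ 1.
When m = 1: P(1) = -35, and the closed form gives -35. They agree.
For the inductive step, assume it holds for an arbitrary r ≥ 1, so P(r) = (-5)^r(r + 5) - 5.
Then P(r+1) = P(r) + ((-5)^r(-6r - 35)) = ((-5)^r(r + 5) - 5) + ((-5)^r(-6r - 35)).
Simplifying, P(r+1) = -5(-5)^r·r - 30(-5)^r - 5 = (-5)^(r+1)((r+1) + 5) - 5,
which is the closed form with m = r+1.
Hence, by induction on m, the claim holds for every m ≥ 1.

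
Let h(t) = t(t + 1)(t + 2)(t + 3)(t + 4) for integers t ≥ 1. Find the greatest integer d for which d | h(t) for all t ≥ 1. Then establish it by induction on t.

Computing the first values: h(1) = 120 and h(2) = 720; gcd(120, 720) = 120, so d ≤ 120.
We prove 120 | t(t + 1)(t + 2)(t + 3)(t + 4) for all t ≥ 1 by induction on t.
When t = 1: h(1) = 120 = 120·(1), so 120 | h(1).
Inductive step: assume the claim holds for t = r, i.e. 120 | h(r). Then
h(r+1) − h(r) = (r+1)·(r+2)·(r+3)·(r+4)·(r+5) − r·(r+1)·(r+2)·(r+3)·(r+4) = (r+1)·(r+2)·(r+3)·(r+4)·[(r+5) − r] = 5·(r+1)·(r+2)·(r+3)·(r+4). The product of 4 consecutive integers is divisible by (4)! = 24, so h(r+1) − h(r) is divisible by 5·24 = 120. By the inductive hypothesis 120 | h(r), hence 120 | h(r+1).
By the principle of mathematical induction, the result holds for all t ≥ 1.
Therefore the largest such d is 120.

d = 120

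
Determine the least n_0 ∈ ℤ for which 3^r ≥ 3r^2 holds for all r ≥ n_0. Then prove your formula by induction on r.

n_0 = 3

At r = 2: 9 < 12, so the inequality fails and n_0 ≥ 3. We prove 3^r ≥ 3r^2 for all r ≥ 3.
Base case (r = 3): 3^r = 27 and 3r^2 = 27, so 27 ≥ 27.
For the inductive step, assume it holds for an arbitrary k ≥ 3, so 3^k ≥ 3k^2.
Then 3^(k + 1) = 3·(3^k) ≥ 3·(3k^2).
Also, for k ≥ 3 we have 3·(3k^2) ≥ 3(k+1)^2, since 3 ≥ (1 + 1/k)^2 for all k ≥ 3.
Combining, 3^(k + 1) ≥ 3(k+1)^2.
By the principle of mathematical induction, the result holds for all r ≥ 3.
Hence the smallest such n_0 is 3.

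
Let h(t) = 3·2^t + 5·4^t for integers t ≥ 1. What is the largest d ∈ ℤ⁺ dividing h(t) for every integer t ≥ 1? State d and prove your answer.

Computing the first values: h(1) = 26 and h(2) = 92; gcd(26, 92) = 2, so d ≤ 2.
We prove 2 | 3·2^t + 5·4^t for all t ≥ 1 by induction on t.
Base step (t = 1): h(1) = 26 = 2·(13), so 2 | h(1).
For the inductive step, assume it holds for an arbitrary r ≥ 1, i.e. 2 | h(r). Then
h(r+1) − 4·h(r) = (3·2^(r+1) + 5·4^(r+1)) − 4·(3·2^r + 5·4^r) = (3)·2^r·(2 − 4) = (-6)·2^r. Since 2 | h(r) by the inductive hypothesis, 2 | 4·h(r); and 2 | -6 since -6 = 2·-3. Therefore 2 | h(r+1).
By the principle of mathematical induction, the result holds for all t ≥ 1.
Therefore the largest such d is 2.

d = 2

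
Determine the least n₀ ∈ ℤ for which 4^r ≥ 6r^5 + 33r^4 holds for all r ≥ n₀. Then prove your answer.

n₀ = 10

At r = 9: 262144 < 570807, so the inequality fails and n₀ ≥ 10. We prove 4^r ≥ 6r^5 + 33r^4 for all r ≥ 10.
When r = 10: 4^r = 1048576 and 6r^5 + 33r^4 = 930000, so 1048576 ≥ 930000.
Suppose the result is true for r = k, so 4^k ≥ 6k^5 + 33k^4.
Then 4^(k + 1) = 4·(4^k) ≥ 4·(6k^5 + 33k^4).
Also, for k ≥ 10 we have 4·(6k^5 + 33k^4) ≥ 6(k+1)^5 + 33(k+1)^4, since 4·(6k^5 + 33k^4) − (6(k+1)^5 + 33(k+1)^4) = 18k^5 + 69k^4 - 192k^3 - 258k^2 - 162k - 39, which is nonnegative for all k ≥ 10.
Combining, 4^(k + 1) ≥ 6(k+1)^5 + 33(k+1)^4.
By the principle of mathematical induction, the result holds for all r ≥ 10.
Hence the smallest such n₀ is 10.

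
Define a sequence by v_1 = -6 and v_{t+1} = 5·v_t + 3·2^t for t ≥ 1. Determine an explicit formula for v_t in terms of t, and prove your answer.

v_t = -2^t - 4·5^(t - 1)

Computing the first terms: v_1 = -6, v_2 = -24, v_3 = -108. This suggests v_t = -2^t - 4·5^(t - 1).
Base step (t = 1): the formula gives -6 = -6 = v_1.
For the inductive step, assume it holds for an arbitrary i ≥ 1, so v_i = -2^i - 4·5^(i - 1).
Then v_{i+1} = 5·v_i + 3·2^i = 5·(-2^i - 4·5^(i - 1)) + 3·2^i = -2^(i + 1) - 4·5^i = -2^(i+1) - 4·5^((i+1) - 1),
which is the claimed formula at t = i+1.
This completes the induction.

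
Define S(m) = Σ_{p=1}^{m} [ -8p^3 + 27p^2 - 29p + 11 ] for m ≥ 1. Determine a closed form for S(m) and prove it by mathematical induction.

S(m) = -m(2m^3 - 5m^2 + 3m - 1)

We claim S(m) = -m(2m^3 - 5m^2 + 3m - 1) for all m ≥ 1.
Base step (m = 1): S(1) = 1, and the closed form gives 1. They agree.
Suppose the result is true for m = p, so S(p) = p(-2p^3 + 5p^2 - 3p + 1).
Then S(p+1) = S(p) + (-8p^3 + 3p^2 + p + 1) = (p(-2p^3 + 5p^2 - 3p + 1)) + (-8p^3 + 3p^2 + p + 1).
Simplifying, S(p+1) = -(p + 1)(2p^3 + p^2 - p - 1) = -(p+1)(2(p+1)^3 - 5(p+1)^2 + 3(p+1) - 1),
which is the closed form with m = p+1.
Hence, by induction on m, the claim holds for every m ≥ 1.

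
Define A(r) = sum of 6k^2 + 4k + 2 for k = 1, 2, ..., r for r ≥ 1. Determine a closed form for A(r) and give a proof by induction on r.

We claim A(r) = r(2r^2 + 5r + 5) for all r ≥ 1.
Base case (r = 1): A(1) = 12, and the closed form gives 12. They agree.
For the inductive step, assume it holds for an arbitrary k ≥ 1, so A(k) = k(2k^2 + 5k + 5).
Then A(k+1) = A(k) + (6k^2 + 16k + 12) = (k(2k^2 + 5k + 5)) + (6k^2 + 16k + 12).
Simplifying, A(k+1) = (k + 1)(2k^2 + 9k + 12) = (k+1)(2(k+1)^2 + 5(k+1) + 5),
which is the closed form with r = k+1.
By induction, the statement is established for all r ≥ 1.

A(r) = r(2r^2 + 5r + 5)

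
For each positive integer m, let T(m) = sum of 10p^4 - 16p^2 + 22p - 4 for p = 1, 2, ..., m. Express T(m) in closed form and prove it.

We claim T(m) = m(2m^4 + 5m^3 - 2m^2 + 3m + 4) for all m ≥ 1.
Base step (m = 1): T(1) = 12, and the closed form gives 12. They agree.
Inductive step: assume the claim holds for m = p, so T(p) = p(2p^4 + 5p^3 - 2p^2 + 3p + 4).
Then T(p+1) = T(p) + (22p + 10(p + 1)^4 - 16(p + 1)^2 + 18) = (p(2p^4 + 5p^3 - 2p^2 + 3p + 4)) + (22p + 10(p + 1)^4 - 16(p + 1)^2 + 18).
Simplifying, T(p+1) = (p + 1)(2p^4 + 13p^3 + 25p^2 + 22p + 12) = (p+1)(2(p+1)^4 + 5(p+1)^3 - 2(p+1)^2 + 3(p+1) + 4),
which is the closed form with m = p+1.
This completes the induction.

T(m) = m(2m^4 + 5m^3 - 2m^2 + 3m + 4)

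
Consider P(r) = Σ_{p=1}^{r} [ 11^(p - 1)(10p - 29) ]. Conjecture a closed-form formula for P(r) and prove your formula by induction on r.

P(r) = 11^r(r - 3) + 3

We claim P(r) = 11^r(r - 3) + 3 for all r ≥ 1.
Base case (r = 1): P(1) = -19, and the closed form gives -19. They agree.
For the inductive step, assume it holds for an arbitrary p ≥ 1, so P(p) = 11^p(p - 3) + 3.
Then P(p+1) = P(p) + (11^p(10p - 19)) = (11^p(p - 3) + 3) + (11^p(10p - 19)).
Simplifying, P(p+1) = 11·11^p·p - 22·11^p + 3 = 11^(p+1)((p+1) - 3) + 3,
which is the closed form with r = p+1.
Hence, by induction on r, the claim holds for every r ≥ 1.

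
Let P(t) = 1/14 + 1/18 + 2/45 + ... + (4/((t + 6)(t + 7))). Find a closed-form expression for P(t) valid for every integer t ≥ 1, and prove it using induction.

P(t) = 4t/(7(t + 7))

We claim P(t) = 4t/(7(t + 7)) for all t ≥ 1.
For the base case t = 1: P(1) = 1/14, and the closed form gives 1/14. They agree.
Inductive step: suppose the statement holds for some i ≥ 1, so P(i) = 4i/(7(i + 7)).
Then P(i+1) = P(i) + (4/((i + 7)(i + 8))) = (4i/(7(i + 7))) + (4/((i + 7)(i + 8))).
Simplifying, P(i+1) = 4(i + 1)/(7(i + 8)) = 4(i+1)/(7((i+1) + 7)),
which is the closed form with t = i+1.
This completes the induction.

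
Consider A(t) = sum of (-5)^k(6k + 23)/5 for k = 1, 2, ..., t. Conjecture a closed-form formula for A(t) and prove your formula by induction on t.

A(t) = (-5)^t(t + 4) - 4

We claim A(t) = (-5)^t(t + 4) - 4 for all t ≥ 1.
Base case (t = 1): A(1) = -29, and the closed form gives -29. They agree.
Suppose the result is true for t = k, so A(k) = (-5)^k(k + 4) - 4.
Then A(k+1) = A(k) + ((-5)^k(-6k - 29)) = ((-5)^k(k + 4) - 4) + ((-5)^k(-6k - 29)).
Simplifying, A(k+1) = -5(-5)^k·k - 25(-5)^k - 4 = (-5)^(k+1)((k+1) + 4) - 4,
which is the closed form with t = k+1.
Hence, by induction on t, the claim holds for every t ≥ 1.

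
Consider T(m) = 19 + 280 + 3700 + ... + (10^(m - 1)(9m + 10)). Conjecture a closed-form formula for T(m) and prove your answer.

We claim T(m) = 10^m(m + 1) - 1 for all m ≥ 1.
Base step (m = 1): T(1) = 19, and the closed form gives 19. They agree.
For the inductive step, assume it holds for an arbitrary i ≥ 1, so T(i) = 10^i(i + 1) - 1.
Then T(i+1) = T(i) + (10^i(9i + 19)) = (10^i(i + 1) - 1) + (10^i(9i + 19)).
Simplifying, T(i+1) = 10·10^i·i + 20·10^i - 1 = 10^(i+1)((i+1) + 1) - 1,
which is the closed form with m = i+1.
This completes the induction.

T(m) = 10^m(m + 1) - 1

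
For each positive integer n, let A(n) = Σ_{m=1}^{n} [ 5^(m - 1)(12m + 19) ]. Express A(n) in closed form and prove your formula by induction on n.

A(n) = 5^n(3n + 4) - 4

We claim A(n) = 5^n(3n + 4) - 4 for all n ≥ 1.
When n = 1: A(1) = 31, and the closed form gives 31. They agree.
Suppose the result is true for n = m, so A(m) = 5^m(3m + 4) - 4.
Then A(m+1) = A(m) + (5^m(12m + 31)) = (5^m(3m + 4) - 4) + (5^m(12m + 31)).
Simplifying, A(m+1) = 15·5^m·m + 35·5^m - 4 = 5^(m+1)(3(m+1) + 4) - 4,
which is the closed form with n = m+1.
Hence, by induction on n, the claim holds for every n ≥ 1.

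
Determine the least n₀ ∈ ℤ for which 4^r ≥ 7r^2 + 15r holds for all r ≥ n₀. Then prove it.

At r = 3: 64 < 108, so the inequality fails and n₀ ≥ 4. We prove 4^r ≥ 7r^2 + 15r for all r ≥ 4.
When r = 4: 4^r = 256 and 7r^2 + 15r = 172, so 256 ≥ 172.
Suppose the result is true for r = j, so 4^j ≥ 7j^2 + 15j.
Then 4^(j + 1) = 4·(4^j) ≥ 4·(7j^2 + 15j).
Also, for j ≥ 4 we have 4·(7j^2 + 15j) ≥ 7(j+1)^2 + 15(j+1), since 4·(7j^2 + 15j) − (7(j+1)^2 + 15(j+1)) = 21j^2 + 31j - 22, which is nonnegative for all j ≥ 4.
Combining, 4^(j + 1) ≥ 7(j+1)^2 + 15(j+1).
This completes the induction.
Hence the smallest such n₀ is 4.

n₀ = 4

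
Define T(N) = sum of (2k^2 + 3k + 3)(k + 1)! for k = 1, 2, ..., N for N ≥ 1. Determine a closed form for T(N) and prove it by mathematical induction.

We claim T(N) = (2N + 1)(N + 2)! - 2 for all N ≥ 1.
Base case (N = 1): T(1) = 16, and the closed form gives 16. They agree.
For the inductive step, assume it holds for an arbitrary k ≥ 1, so T(k) = (2k + 1)(k + 2)! - 2.
Then T(k+1) = T(k) + ((2k^2 + 7k + 8)(k + 2)!) = ((2k + 1)(k + 2)! - 2) + ((2k^2 + 7k + 8)(k + 2)!).
Simplifying, T(k+1) = (2(k+1) + 1)((k+1) + 2)! - 2,
which is the closed form with N = k+1.
This completes the induction.

T(N) = (2N + 1)(N + 2)! - 2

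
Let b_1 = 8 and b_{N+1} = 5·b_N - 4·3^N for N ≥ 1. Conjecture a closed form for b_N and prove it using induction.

Computing the first terms: b_1 = 8, b_2 = 28, b_3 = 104. This suggests b_N = 2·3^N + 2·5^(N - 1).
When N = 1: the formula gives 8 = 8 = b_1.
Inductive step: assume the claim holds for N = p, so b_p = 2·3^p + 2·5^(p - 1).
Then b_{p+1} = 5·b_p - 4·3^p = 5·(2·3^p + 2·5^(p - 1)) - 4·3^p = 2·3^(p + 1) + 2·5^p = 2·3^(p+1) + 2·5^((p+1) - 1),
which is the claimed formula at N = p+1.
By the principle of mathematical induction, the result holds for all N ≥ 1.

b_N = 2·3^N + 2·5^(N - 1)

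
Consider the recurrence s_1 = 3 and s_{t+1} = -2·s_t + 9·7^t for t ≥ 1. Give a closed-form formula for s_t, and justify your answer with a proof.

Computing the first terms: s_1 = 3, s_2 = 57, s_3 = 327. This suggests s_t = -(-2)^(t + 1) + 7^t.
Base step (t = 1): the formula gives 3 = 3 = s_1.
For the inductive step, assume it holds for an arbitrary k ≥ 1, so s_k = -(-2)^(k + 1) + 7^k.
Then s_{k+1} = -2·s_k + 9·7^k = -2·(-(-2)^(k + 1) + 7^k) + 9·7^k = -(-2)^(k + 2) + 7^(k + 1) = -(-2)^((k+1) + 1) + 7^(k+1),
which is the claimed formula at t = k+1.
This completes the induction.

s_t = -(-2)^(t + 1) + 7^t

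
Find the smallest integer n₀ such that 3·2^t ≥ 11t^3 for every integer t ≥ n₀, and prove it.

At t = 12: 12288 < 19008, so the inequality fails and n₀ ≥ 13. We prove 3·2^t ≥ 11t^3 for all t ≥ 13.
Base case (t = 13): 3·2^t = 24576 and 11t^3 = 24167, so 24576 ≥ 24167.
Inductive step: assume the claim holds for t = k, so 3·2^k ≥ 11k^3.
Then 3·2^(k + 1) = 2·(3·2^k) ≥ 2·(11k^3).
Also, for k ≥ 13 we have 2·(11k^3) ≥ 11(k+1)^3, since 2 ≥ (1 + 1/k)^3 for all k ≥ 13.
Combining, 3·2^(k + 1) ≥ 11(k+1)^3.
This completes the induction.
Hence the smallest such n₀ is 13.

n₀ = 13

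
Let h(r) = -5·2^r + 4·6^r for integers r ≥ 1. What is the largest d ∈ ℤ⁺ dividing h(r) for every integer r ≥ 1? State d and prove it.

Computing the first values: h(1) = 14 and h(2) = 124; gcd(14, 124) = 2, so d ≤ 2.
We prove 2 | -5·2^r + 4·6^r for all r ≥ 1 by induction on r.
When r = 1: h(1) = 14 = 2·(7), so 2 | h(1).
Inductive step: suppose the statement holds for some p ≥ 1, i.e. 2 | h(p). Then
h(p+1) − 6·h(p) = (-5·2^(p+1) + 4·6^(p+1)) − 6·(-5·2^p + 4·6^p) = (-5)·2^p·(2 − 6) = (20)·2^p. Since 2 | h(p) by the inductive hypothesis, 2 | 6·h(p); and 2 | 20 since 20 = 2·10. Therefore 2 | h(p+1).
By the principle of mathematical induction, the result holds for all r ≥ 1.
Therefore the largest such d is 2.

d = 2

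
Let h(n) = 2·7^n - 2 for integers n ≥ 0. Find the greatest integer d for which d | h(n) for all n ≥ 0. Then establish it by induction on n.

Computing the first values: h(0) = 0 and h(1) = 12; gcd(0, 12) = 12, so d ≤ 12.
We prove 12 | 2·7^n - 2 for all n ≥ 0 by induction on n.
For the base case n = 0: h(0) = 0 = 12·(0), so 12 | h(0).
For the inductive step, assume it holds for an arbitrary p ≥ 0, i.e. 12 | h(p). Then
h(p+1) = 2·7^(p+1) - 2 = 7·(2·7^p - 2) + 12 = 7·h(p) + 12. The first term is divisible by 12 by the inductive hypothesis, and 12 is divisible by 12. Hence 12 | h(p+1).
This completes the induction.
Therefore the largest such d is 12.

d = 12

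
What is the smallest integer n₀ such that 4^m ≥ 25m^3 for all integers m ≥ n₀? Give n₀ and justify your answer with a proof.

At m = 6: 4096 < 5400, so the inequality fails and n₀ ≥ 7. We prove 4^m ≥ 25m^3 for all m ≥ 7.
Base step (m = 7): 4^m = 16384 and 25m^3 = 8575, so 16384 ≥ 8575.
For the inductive step, assume it holds for an arbitrary r ≥ 7, so 4^r ≥ 25r^3.
Then 4^(r + 1) = 4·(4^r) ≥ 4·(25r^3).
Also, for r ≥ 7 we have 4·(25r^3) ≥ 25(r+1)^3, since 4 ≥ (1 + 1/r)^3 for all r ≥ 7.
Combining, 4^(r + 1) ≥ 25(r+1)^3.
Hence, by induction on m, the claim holds for every m ≥ 7.
Hence the smallest such n₀ is 7.

n₀ = 7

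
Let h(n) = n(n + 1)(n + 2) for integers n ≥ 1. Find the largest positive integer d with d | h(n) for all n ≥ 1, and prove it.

Computing the first values: h(1) = 6 and h(2) = 24; gcd(6, 24) = 6, so d ≤ 6.
We prove 6 | n(n + 1)(n + 2) for all n ≥ 1 by induction on n.
Base case (n = 1): h(1) = 6 = 6·(1), so 6 | h(1).
Suppose the result is true for n = r, i.e. 6 | h(r). Then
h(r+1) − h(r) = (r+1)·(r+2)·(r+3) − r·(r+1)·(r+2) = (r+1)·(r+2)·[(r+3) − r] = 3·(r+1)·(r+2). The product of 2 consecutive integers is divisible by (2)! = 2, so h(r+1) − h(r) is divisible by 3·2 = 6. By the inductive hypothesis 6 | h(r), hence 6 | h(r+1).
By induction, the statement is established for all n ≥ 1.
Therefore the largest such d is 6.

d = 6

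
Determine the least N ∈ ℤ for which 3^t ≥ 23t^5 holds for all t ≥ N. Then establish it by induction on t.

At t = 15: 14348907 < 17465625, so the inequality fails and N ≥ 16. We prove 3^t ≥ 23t^5 for all t ≥ 16.
For the base case t = 16: 3^t = 43046721 and 23t^5 = 24117248, so 43046721 ≥ 24117248.
Suppose the result is true for t = i, so 3^i ≥ 23i^5.
Then 3^(i + 1) = 3·(3^i) ≥ 3·(23i^5).
Also, for i ≥ 16 we have 3·(23i^5) ≥ 23(i+1)^5, since 3 ≥ (1 + 1/i)^5 for all i ≥ 16.
Combining, 3^(i + 1) ≥ 23(i+1)^5.
By the principle of mathematical induction, the result holds for all t ≥ 16.
Hence the smallest such N is 16.

N = 16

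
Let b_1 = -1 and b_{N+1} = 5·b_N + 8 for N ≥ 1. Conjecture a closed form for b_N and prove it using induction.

b_N = 5^(N - 1) - 2

Computing the first terms: b_1 = -1, b_2 = 3, b_3 = 23. This suggests b_N = 5^(N - 1) - 2.
Base case (N = 1): the formula gives -1 = -1 = b_1.
Suppose the result is true for N = r, so b_r = 5^(r - 1) - 2.
Then b_{r+1} = 5·b_r + 8 = 5·(5^(r - 1) - 2) + 8 = 5^r - 2 = 5^((r+1) - 1) - 2,
which is the claimed formula at N = r+1.
By the principle of mathematical induction, the result holds for all N ≥ 1.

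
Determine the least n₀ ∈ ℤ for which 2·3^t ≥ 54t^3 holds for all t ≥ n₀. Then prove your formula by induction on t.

n₀ = 9

At t = 8: 13122 < 27648, so the inequality fails and n₀ ≥ 9. We prove 2·3^t ≥ 54t^3 for all t ≥ 9.
Base case (t = 9): 2·3^t = 39366 and 54t^3 = 39366, so 39366 ≥ 39366.
Inductive step: assume the claim holds for t = k, so 2·3^k ≥ 54k^3.
Then 2·3^(k + 1) = 3·(2·3^k) ≥ 3·(54k^3).
Also, for k ≥ 9 we have 3·(54k^3) ≥ 54(k+1)^3, since 3 ≥ (1 + 1/k)^3 for all k ≥ 9.
Combining, 2·3^(k + 1) ≥ 54(k+1)^3.
By induction, the statement is established for all t ≥ 9.
Hence the smallest such n₀ is 9.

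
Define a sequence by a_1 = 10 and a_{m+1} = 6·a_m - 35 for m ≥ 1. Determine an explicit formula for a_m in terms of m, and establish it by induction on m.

Computing the first terms: a_1 = 10, a_2 = 25, a_3 = 115. This suggests a_m = 3·6^(m - 1) + 7.
When m = 1: the formula gives 10 = 10 = a_1.
Inductive step: assume the claim holds for m = i, so a_i = 3·6^(i - 1) + 7.
Then a_{i+1} = 6·a_i - 35 = 6·(3·6^(i - 1) + 7) - 35 = 3·6^i + 7 = 3·6^((i+1) - 1) + 7,
which is the claimed formula at m = i+1.
By the principle of mathematical induction, the result holds for all m ≥ 1.

a_m = 3·6^(m - 1) + 7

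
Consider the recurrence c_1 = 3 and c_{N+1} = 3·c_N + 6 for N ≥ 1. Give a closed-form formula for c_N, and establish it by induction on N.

c_N = 2·3^N - 3

Computing the first terms: c_1 = 3, c_2 = 15, c_3 = 51. This suggests c_N = 2·3^N - 3.
For the base case N = 1: the formula gives 3 = 3 = c_1.
Inductive step: assume the claim holds for N = p, so c_p = 2·3^p - 3.
Then c_{p+1} = 3·c_p + 6 = 3·(2·3^p - 3) + 6 = 2·3^(p + 1) - 3,
which is the claimed formula at N = p+1.
Hence, by induction on N, the claim holds for every N ≥ 1.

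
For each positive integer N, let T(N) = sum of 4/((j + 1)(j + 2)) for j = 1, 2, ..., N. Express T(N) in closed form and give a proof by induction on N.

We claim T(N) = 2N/(N + 2) for all N ≥ 1.
Base step (N = 1): T(1) = 2/3, and the closed form gives 2/3. They agree.
Suppose the result is true for N = j, so T(j) = 2j/(j + 2).
Then T(j+1) = T(j) + (4/((j + 2)(j + 3))) = (2j/(j + 2)) + (4/((j + 2)(j + 3))).
Simplifying, T(j+1) = 2(j + 1)/(j + 3) = 2(j+1)/((j+1) + 2),
which is the closed form with N = j+1.
By the principle of mathematical induction, the result holds for all N ≥ 1.

T(N) = 2N/(N + 2)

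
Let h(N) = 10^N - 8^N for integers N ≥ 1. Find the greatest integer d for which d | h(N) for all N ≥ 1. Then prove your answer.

Computing the first values: h(1) = 2 and h(2) = 36; gcd(2, 36) = 2, so d ≤ 2.
We prove 2 | 10^N - 8^N for all N ≥ 1 by induction on N.
For the base case N = 1: h(1) = 2 = 2·(1), so 2 | h(1).
For the inductive step, assume it holds for an arbitrary i ≥ 1, i.e. 2 | h(i). Then
10^{i+1} − 8^{i+1} = 10·10^i − 8·8^i = 10·(10^i − 8^i) + (2)·8^i. The first term is divisible by 2 by the inductive hypothesis, and the second term (2)·8^i is divisible by 2 since 2 | 2. Hence 2 | h(i+1).
By induction, the statement is established for all N ≥ 1.
Therefore the largest such d is 2.

d = 2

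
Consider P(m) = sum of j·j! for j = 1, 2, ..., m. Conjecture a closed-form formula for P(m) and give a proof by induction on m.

We claim P(m) = (m + 1)! - 1 for all m ≥ 1.
For the base case m = 1: P(1) = 1, and the closed form gives 1. They agree.
Suppose the result is true for m = j, so P(j) = (j + 1)! - 1.
Then P(j+1) = P(j) + ((j + 1)(j + 1)!) = ((j + 1)! - 1) + ((j + 1)(j + 1)!).
Simplifying, P(j+1) = ((j+1) + 1)! - 1,
which is the closed form with m = j+1.
By induction, the statement is established for all m ≥ 1.

P(m) = (m + 1)! - 1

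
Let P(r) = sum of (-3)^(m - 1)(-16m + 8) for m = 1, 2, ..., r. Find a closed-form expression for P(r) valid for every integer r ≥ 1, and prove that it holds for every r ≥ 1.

P(r) = (-3)^r(4r - 1) + 1

We claim P(r) = (-3)^r(4r - 1) + 1 for all r ≥ 1.
For the base case r = 1: P(1) = -8, and the closed form gives -8. They agree.
Suppose the result is true for r = m, so P(m) = (-3)^m(4m - 1) + 1.
Then P(m+1) = P(m) + ((-3)^m(-16m - 8)) = ((-3)^m(4m - 1) + 1) + ((-3)^m(-16m - 8)).
Simplifying, P(m+1) = -12(-3)^m·m - 9(-3)^m + 1 = (-3)^(m+1)(4(m+1) - 1) + 1,
which is the closed form with r = m+1.
This completes the induction.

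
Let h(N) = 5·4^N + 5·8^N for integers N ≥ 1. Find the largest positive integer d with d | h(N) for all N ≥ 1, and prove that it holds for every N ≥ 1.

d = 20

Computing the first values: h(1) = 60 and h(2) = 400; gcd(60, 400) = 20, so d ≤ 20.
We prove 20 | 5·4^N + 5·8^N for all N ≥ 1 by induction on N.
For the base case N = 1: h(1) = 60 = 20·(3), so 20 | h(1).
Suppose the result is true for N = i, i.e. 20 | h(i). Then
h(i+1) − 8·h(i) = (5·4^(i+1) + 5·8^(i+1)) − 8·(5·4^i + 5·8^i) = (5)·4^i·(4 − 8) = (-20)·4^i. Since 20 | h(i) by the inductive hypothesis, 20 | 8·h(i); and 20 | -20 since -20 = 20·-1. Therefore 20 | h(i+1).
This completes the induction.
Therefore the largest such d is 20.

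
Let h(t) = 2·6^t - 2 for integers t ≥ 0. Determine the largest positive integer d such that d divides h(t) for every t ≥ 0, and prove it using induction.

d = 10

Computing the first values: h(0) = 0 and h(1) = 10; gcd(0, 10) = 10, so d ≤ 10.
We prove 10 | 2·6^t - 2 for all t ≥ 0 by induction on t.
Base case (t = 0): h(0) = 0 = 10·(0), so 10 | h(0).
Inductive step: assume the claim holds for t = j, i.e. 10 | h(j). Then
h(j+1) = 2·6^(j+1) - 2 = 6·(2·6^j - 2) + 10 = 6·h(j) + 10. The first term is divisible by 10 by the inductive hypothesis, and 10 is divisible by 10. Hence 10 | h(j+1).
By the principle of mathematical induction, the result holds for all t ≥ 0.
Therefore the largest such d is 10.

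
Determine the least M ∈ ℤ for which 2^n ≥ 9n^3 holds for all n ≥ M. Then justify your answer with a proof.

At n = 14: 16384 < 24696, so the inequality fails and M ≥ 15. We prove 2^n ≥ 9n^3 for all n ≥ 15.
Base case (n = 15): 2^n = 32768 and 9n^3 = 30375, so 32768 ≥ 30375.
Inductive step: suppose the statement holds for some i ≥ 15, so 2^i ≥ 9i^3.
Then 2^(i + 1) = 2·(2^i) ≥ 2·(9i^3).
Also, for i ≥ 15 we have 2·(9i^3) ≥ 9(i+1)^3, since 2 ≥ (1 + 1/i)^3 for all i ≥ 15.
Combining, 2^(i + 1) ≥ 9(i+1)^3.
By induction, the statement is established for all n ≥ 15.
Hence the smallest such M is 15.

M = 15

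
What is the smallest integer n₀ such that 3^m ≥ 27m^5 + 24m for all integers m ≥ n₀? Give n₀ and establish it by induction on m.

n₀ = 16

At m = 15: 14348907 < 20503485, so the inequality fails and n₀ ≥ 16. We prove 3^m ≥ 27m^5 + 24m for all m ≥ 16.
Base case (m = 16): 3^m = 43046721 and 27m^5 + 24m = 28311936, so 43046721 ≥ 28311936.
Suppose the result is true for m = k, so 3^k ≥ 27k^5 + 24k.
Then 3^(k + 1) = 3·(3^k) ≥ 3·(27k^5 + 24k).
Also, for k ≥ 16 we have 3·(27k^5 + 24k) ≥ 27(k+1)^5 + 24(k+1), since 3·(27k^5 + 24k) − (27(k+1)^5 + 24(k+1)) = 54k^5 - 135k^4 - 270k^3 - 270k^2 - 87k - 51, which is nonnegative for all k ≥ 16.
Combining, 3^(k + 1) ≥ 27(k+1)^5 + 24(k+1).
This completes the induction.
Hence the smallest such n₀ is 16.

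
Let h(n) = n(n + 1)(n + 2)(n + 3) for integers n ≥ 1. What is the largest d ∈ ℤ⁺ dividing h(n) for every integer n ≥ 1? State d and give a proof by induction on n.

d = 24

Computing the first values: h(1) = 24 and h(2) = 120; gcd(24, 120) = 24, so d ≤ 24.
We prove 24 | n(n + 1)(n + 2)(n + 3) for all n ≥ 1 by induction on n.
Base step (n = 1): h(1) = 24 = 24·(1), so 24 | h(1).
Inductive step: assume the claim holds for n = m, i.e. 24 | h(m). Then
h(m+1) − h(m) = (m+1)·(m+2)·(m+3)·(m+4) − m·(m+1)·(m+2)·(m+3) = (m+1)·(m+2)·(m+3)·[(m+4) − m] = 4·(m+1)·(m+2)·(m+3). The product of 3 consecutive integers is divisible by (3)! = 6, so h(m+1) − h(m) is divisible by 4·6 = 24. By the inductive hypothesis 24 | h(m), hence 24 | h(m+1).
Hence, by induction on n, the claim holds for every n ≥ 1.
Therefore the largest such d is 24.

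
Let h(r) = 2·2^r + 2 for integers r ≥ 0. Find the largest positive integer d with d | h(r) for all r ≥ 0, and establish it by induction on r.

Computing the first values: h(0) = 4 and h(1) = 6; gcd(4, 6) = 2, so d ≤ 2.
We prove 2 | 2·2^r + 2 for all r ≥ 0 by induction on r.
For the base case r = 0: h(0) = 4 = 2·(2), so 2 | h(0).
Inductive step: assume the claim holds for r = j, i.e. 2 | h(j). Then
h(j+1) = 2·2^(j+1) + 2 = 2·(2·2^j + 2) - 2 = 2·h(j) - 2. The first term is divisible by 2 by the inductive hypothesis, and -2 is divisible by 2. Hence 2 | h(j+1).
By the principle of mathematical induction, the result holds for all r ≥ 0.
Therefore the largest such d is 2.

d = 2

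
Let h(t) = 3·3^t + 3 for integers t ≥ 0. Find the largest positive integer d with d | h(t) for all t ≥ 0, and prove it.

Computing the first values: h(0) = 6 and h(1) = 12; gcd(6, 12) = 6, so d ≤ 6.
We prove 6 | 3·3^t + 3 for all t ≥ 0 by induction on t.
Base step (t = 0): h(0) = 6 = 6·(1), so 6 | h(0).
Inductive step: assume the claim holds for t = m, i.e. 6 | h(m). Then
h(m+1) = 3·3^(m+1) + 3 = 3·(3·3^m + 3) - 6 = 3·h(m) - 6. The first term is divisible by 6 by the inductive hypothesis, and -6 is divisible by 6. Hence 6 | h(m+1).
By induction, the statement is established for all t ≥ 0.
Therefore the largest such d is 6.

d = 6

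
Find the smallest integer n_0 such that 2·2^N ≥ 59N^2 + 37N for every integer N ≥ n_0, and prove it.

n_0 = 13

At N = 12: 8192 < 8940, so the inequality fails and n_0 ≥ 13. We prove 2·2^N ≥ 59N^2 + 37N for all N ≥ 13.
Base step (N = 13): 2·2^N = 16384 and 59N^2 + 37N = 10452, so 16384 ≥ 10452.
Inductive step: assume the claim holds for N = i, so 2·2^i ≥ 59i^2 + 37i.
Then 2·2^(i + 1) = 2·(2·2^i) ≥ 2·(59i^2 + 37i).
Also, for i ≥ 13 we have 2·(59i^2 + 37i) ≥ 59(i+1)^2 + 37(i+1), since 2·(59i^2 + 37i) − (59(i+1)^2 + 37(i+1)) = 59i^2 - 81i - 96, which is nonnegative for all i ≥ 13.
Combining, 2·2^(i + 1) ≥ 59(i+1)^2 + 37(i+1).
Hence, by induction on N, the claim holds for every N ≥ 13.
Hence the smallest such n_0 is 13.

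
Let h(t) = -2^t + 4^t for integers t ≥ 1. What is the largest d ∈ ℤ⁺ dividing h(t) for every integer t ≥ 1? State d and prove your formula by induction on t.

d = 2

Computing the first values: h(1) = 2 and h(2) = 12; gcd(2, 12) = 2, so d ≤ 2.
We prove 2 | -2^t + 4^t for all t ≥ 1 by induction on t.
Base case (t = 1): h(1) = 2 = 2·(1), so 2 | h(1).
Suppose the result is true for t = r, i.e. 2 | h(r). Then
4^{r+1} − 2^{r+1} = 4·4^r − 2·2^r = 4·(4^r − 2^r) + (2)·2^r. The first term is divisible by 2 by the inductive hypothesis, and the second term (2)·2^r is divisible by 2 since 2 | 2. Hence 2 | h(r+1).
By the principle of mathematical induction, the result holds for all t ≥ 1.
Therefore the largest such d is 2.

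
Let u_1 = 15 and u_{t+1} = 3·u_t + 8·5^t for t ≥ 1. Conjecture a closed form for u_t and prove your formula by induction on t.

u_t = -5·3^(t - 1) + 4·5^t

Computing the first terms: u_1 = 15, u_2 = 85, u_3 = 455. This suggests u_t = -5·3^(t - 1) + 4·5^t.
For the base case t = 1: the formula gives 15 = 15 = u_1.
Inductive step: assume the claim holds for t = m, so u_m = -5·3^(m - 1) + 4·5^m.
Then u_{m+1} = 3·u_m + 8·5^m = 3·(-5·3^(m - 1) + 4·5^m) + 8·5^m = -5·3^m + 4·5^(m + 1) = -5·3^((m+1) - 1) + 4·5^(m+1),
which is the claimed formula at t = m+1.
Hence, by induction on t, the claim holds for every t ≥ 1.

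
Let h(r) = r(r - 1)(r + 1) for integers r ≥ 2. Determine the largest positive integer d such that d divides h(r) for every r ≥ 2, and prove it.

d = 6

Computing the first values: h(2) = 6 and h(3) = 24; gcd(6, 24) = 6, so d ≤ 6.
We prove 6 | r(r - 1)(r + 1) for all r ≥ 2 by induction on r.
When r = 2: h(2) = 6 = 6·(1), so 6 | h(2).
Inductive step: suppose the statement holds for some k ≥ 2, i.e. 6 | h(k). Then
h(k+1) − h(k) = k·(k+1)·(k+2) − (k-1)·k·(k+1) = k·(k+1)·[(k+2) − (k-1)] = 3·k·(k+1). The product of 2 consecutive integers is divisible by (2)! = 2, so h(k+1) − h(k) is divisible by 3·2 = 6. By the inductive hypothesis 6 | h(k), hence 6 | h(k+1).
Hence, by induction on r, the claim holds for every r ≥ 2.
Therefore the largest such d is 6.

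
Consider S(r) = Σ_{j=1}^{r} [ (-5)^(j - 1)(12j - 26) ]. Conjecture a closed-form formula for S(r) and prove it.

S(r) = 2(-5)^r(-r + 2) - 4

We claim S(r) = 2(-5)^r(-r + 2) - 4 for all r ≥ 1.
Base step (r = 1): S(1) = -14, and the closed form gives -14. They agree.
Inductive step: suppose the statement holds for some j ≥ 1, so S(j) = 2(-5)^j(-j + 2) - 4.
Then S(j+1) = S(j) + ((-5)^j(12j - 14)) = (2(-5)^j(-j + 2) - 4) + ((-5)^j(12j - 14)).
Simplifying, S(j+1) = 10(-5)^j·j - 10(-5)^j - 4 = 2(-5)^(j+1)(-(j+1) + 2) - 4,
which is the closed form with r = j+1.
By the principle of mathematical induction, the result holds for all r ≥ 1.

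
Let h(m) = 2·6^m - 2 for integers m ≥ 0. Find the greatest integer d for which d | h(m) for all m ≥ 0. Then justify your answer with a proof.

d = 10

Computing the first values: h(0) = 0 and h(1) = 10; gcd(0, 10) = 10, so d ≤ 10.
We prove 10 | 2·6^m - 2 for all m ≥ 0 by induction on m.
For the base case m = 0: h(0) = 0 = 10·(0), so 10 | h(0).
Inductive step: assume the claim holds for m = i, i.e. 10 | h(i). Then
h(i+1) = 2·6^(i+1) - 2 = 6·(2·6^i - 2) + 10 = 6·h(i) + 10. The first term is divisible by 10 by the inductive hypothesis, and 10 is divisible by 10. Hence 10 | h(i+1).
By induction, the statement is established for all m ≥ 0.
Therefore the largest such d is 10.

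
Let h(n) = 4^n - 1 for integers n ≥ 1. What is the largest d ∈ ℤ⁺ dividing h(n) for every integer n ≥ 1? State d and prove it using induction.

d = 3

Computing the first values: h(1) = 3 and h(2) = 15; gcd(3, 15) = 3, so d ≤ 3.
We prove 3 | 4^n - 1 for all n ≥ 1 by induction on n.
When n = 1: h(1) = 3 = 3·(1), so 3 | h(1).
Suppose the result is true for n = k, i.e. 3 | h(k). Then
4^{k+1} − 1^{k+1} = 4·4^k − 1·1^k = 4·(4^k − 1^k) + (3)·1^k. The first term is divisible by 3 by the inductive hypothesis, and the second term (3)·1^k is divisible by 3 since 3 | 3. Hence 3 | h(k+1).
By the principle of mathematical induction, the result holds for all n ≥ 1.
Therefore the largest such d is 3.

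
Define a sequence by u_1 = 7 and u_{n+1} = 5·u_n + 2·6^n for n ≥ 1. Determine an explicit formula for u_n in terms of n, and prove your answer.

u_n = -5^n + 2·6^n

Computing the first terms: u_1 = 7, u_2 = 47, u_3 = 307. This suggests u_n = -5^n + 2·6^n.
Base case (n = 1): the formula gives 7 = 7 = u_1.
Inductive step: assume the claim holds for n = m, so u_m = -5^m + 2·6^m.
Then u_{m+1} = 5·u_m + 2·6^m = 5·(-5^m + 2·6^m) + 2·6^m = -5^(m + 1) + 2·6^(m + 1),
which is the claimed formula at n = m+1.
By the principle of mathematical induction, the result holds for all n ≥ 1.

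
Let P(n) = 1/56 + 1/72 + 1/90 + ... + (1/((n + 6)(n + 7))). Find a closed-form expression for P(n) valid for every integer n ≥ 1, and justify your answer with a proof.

We claim P(n) = n/(7(n + 7)) for all n ≥ 1.
Base case (n = 1): P(1) = 1/56, and the closed form gives 1/56. They agree.
Inductive step: assume the claim holds for n = r, so P(r) = r/(7(r + 7)).
Then P(r+1) = P(r) + (1/((r + 7)(r + 8))) = (r/(7(r + 7))) + (1/((r + 7)(r + 8))).
Simplifying, P(r+1) = (r + 1)/(7(r + 8)) = (r+1)/(7((r+1) + 7)),
which is the closed form with n = r+1.
By the principle of mathematical induction, the result holds for all n ≥ 1.

P(n) = n/(7(n + 7))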